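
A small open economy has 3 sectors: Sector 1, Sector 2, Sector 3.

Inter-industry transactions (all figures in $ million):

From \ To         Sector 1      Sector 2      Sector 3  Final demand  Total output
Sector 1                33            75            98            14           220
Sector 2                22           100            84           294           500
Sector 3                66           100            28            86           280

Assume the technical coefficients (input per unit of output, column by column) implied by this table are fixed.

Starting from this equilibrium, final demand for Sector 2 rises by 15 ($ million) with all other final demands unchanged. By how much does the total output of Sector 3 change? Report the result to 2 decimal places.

Technical coefficients a_ij = z_ij / X_j:
  a_11 = 33/220 = 0.15, a_21 = 22/220 = 0.10, a_31 = 66/220 = 0.30
  a_12 = 75/500 = 0.15, a_22 = 100/500 = 0.20, a_32 = 100/500 = 0.20
  a_13 = 98/280 = 0.35, a_23 = 84/280 = 0.30, a_33 = 28/280 = 0.10
I − A =
  [   0.85    -0.15    -0.35]
  [  -0.10     0.80    -0.30]
  [  -0.30    -0.20     0.90]
Cofactors of I−A, C_ij = (−1)^(i+j)·(minor ij) (rows/columns in the sector order above):
  C_11 = (0.80)(0.90) − (-0.30)(-0.20) = 0.6600
  C_12 = −[(-0.10)(0.90) − (-0.30)(-0.30)] = 0.1800
  C_13 = (-0.10)(-0.20) − (0.80)(-0.30) = 0.2600
  C_21 = −[(-0.15)(0.90) − (-0.35)(-0.20)] = 0.2050
  C_22 = (0.85)(0.90) − (-0.35)(-0.30) = 0.6600
  C_23 = −[(0.85)(-0.20) − (-0.15)(-0.30)] = 0.2150
  C_31 = (-0.15)(-0.30) − (-0.35)(0.80) = 0.3250
  C_32 = −[(0.85)(-0.30) − (-0.35)(-0.10)] = 0.2900
  C_33 = (0.85)(0.80) − (-0.15)(-0.10) = 0.6650
det(I−A) = Σ_j (I−A)_1j·C_1j = (0.85)(0.6600) + (-0.15)(0.1800) + (-0.35)(0.2600) = 0.4430
adj(I−A) = Cᵀ =
  [ 0.6600   0.2050   0.3250]
  [ 0.1800   0.6600   0.2900]
  [ 0.2600   0.2150   0.6650]
(I − A)⁻¹ = adj(I−A) / det(I−A) ≈
  [   1.4898     0.4628     0.7336]
  [   0.4063     1.4898     0.6546]
  [   0.5869     0.4853     1.5011]
Δx = (I − A)⁻¹ Δd with Δd having +15 in the Sector 2 component and 0 elsewhere.
So Δx_3 = L_32 · (+15), where L_32 = adj(I−A)_32 / det(I−A) = 0.2150 / 0.4430.
Δx_3 = 0.2150 × (+15) / 0.4430 = 3.225 / 0.4430 ≈ 7.28.

Δx_3 = 7.28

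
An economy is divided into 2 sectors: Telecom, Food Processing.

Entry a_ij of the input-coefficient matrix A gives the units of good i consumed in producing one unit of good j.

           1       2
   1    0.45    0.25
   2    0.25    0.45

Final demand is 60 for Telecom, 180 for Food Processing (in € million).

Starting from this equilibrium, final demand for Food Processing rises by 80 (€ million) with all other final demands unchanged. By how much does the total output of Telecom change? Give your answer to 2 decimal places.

I − A =
  [   0.55    -0.25]
  [  -0.25     0.55]
det(I−A) = (0.55)(0.55) − (-0.25)(-0.25) = 0.2400
adj(I−A) = [[0.55, 0.25], [0.25, 0.55]]
(I − A)⁻¹ = adj(I−A) / det(I−A) ≈
  [   2.2917     1.0417]
  [   1.0417     2.2917]
Δx = (I − A)⁻¹ Δd with Δd having +80 in the Food Processing component and 0 elsewhere.
So Δx_1 = L_12 · (+80), where L_12 = adj(I−A)_12 / det(I−A) = 0.25 / 0.2400.
Δx_1 = 0.25 × (+80) / 0.2400 = 20.00 / 0.2400 ≈ 83.33.

Δx_1 = 83.33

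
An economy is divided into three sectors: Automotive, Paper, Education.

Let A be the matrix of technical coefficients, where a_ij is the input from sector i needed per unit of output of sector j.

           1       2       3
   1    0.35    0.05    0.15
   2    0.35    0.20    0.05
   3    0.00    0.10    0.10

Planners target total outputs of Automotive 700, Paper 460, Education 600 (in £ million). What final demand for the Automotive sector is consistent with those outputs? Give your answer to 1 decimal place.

d_1 = 342.0

I − A =
  [   0.65    -0.05    -0.15]
  [  -0.35     0.80    -0.05]
  [   0.00    -0.10     0.90]
d = (I − A) x:
  d_1 = (+0.65)·700 + (-0.05)·460 + (-0.15)·600 = 342.0
  d_2 = (-0.35)·700 + (+0.80)·460 + (-0.05)·600 = 93.0
  d_3 = (+0.00)·700 + (-0.10)·460 + (+0.90)·600 = 494.0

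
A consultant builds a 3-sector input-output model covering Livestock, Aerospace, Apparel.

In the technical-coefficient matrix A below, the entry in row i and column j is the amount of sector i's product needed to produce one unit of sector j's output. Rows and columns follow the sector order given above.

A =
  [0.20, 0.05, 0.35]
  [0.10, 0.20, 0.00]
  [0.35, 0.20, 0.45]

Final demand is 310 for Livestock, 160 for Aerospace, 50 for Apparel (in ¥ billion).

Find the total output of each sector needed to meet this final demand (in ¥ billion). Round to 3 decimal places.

x_1 = 679.632, x_2 = 284.954, x_3 = 627.021

I − A =
  [   0.80    -0.05    -0.35]
  [  -0.10     0.80     0.00]
  [  -0.35    -0.20     0.55]
Cofactors of I−A, C_ij = (−1)^(i+j)·(minor ij) (rows/columns in the sector order above):
  C_11 = (0.80)(0.55) − (0.00)(-0.20) = 0.4400
  C_12 = −[(-0.10)(0.55) − (0.00)(-0.35)] = 0.0550
  C_13 = (-0.10)(-0.20) − (0.80)(-0.35) = 0.3000
  C_21 = −[(-0.05)(0.55) − (-0.35)(-0.20)] = 0.0975
  C_22 = (0.80)(0.55) − (-0.35)(-0.35) = 0.3175
  C_23 = −[(0.80)(-0.20) − (-0.05)(-0.35)] = 0.1775
  C_31 = (-0.05)(0.00) − (-0.35)(0.80) = 0.2800
  C_32 = −[(0.80)(0.00) − (-0.35)(-0.10)] = 0.0350
  C_33 = (0.80)(0.80) − (-0.05)(-0.10) = 0.6350
det(I−A) = Σ_j (I−A)_1j·C_1j = (0.80)(0.4400) + (-0.05)(0.0550) + (-0.35)(0.3000) = 0.24425
adj(I−A) = Cᵀ =
  [ 0.4400   0.0975   0.2800]
  [ 0.0550   0.3175   0.0350]
  [ 0.3000   0.1775   0.6350]
(I − A)⁻¹ = adj(I−A) / det(I−A) ≈
  [   1.8014     0.3992     1.1464]
  [   0.2252     1.2999     0.1433]
  [   1.2282     0.7267     2.5998]
x = (I − A)⁻¹ d = adj(I−A)·d / det(I−A), with det(I−A) = 0.24425:
  x_1 = (0.4400·310 + 0.0975·160 + 0.2800·50) / 0.24425 = 166.00 / 0.24425 ≈ 679.632
  x_2 = (0.0550·310 + 0.3175·160 + 0.0350·50) / 0.24425 = 69.60 / 0.24425 ≈ 284.954
  x_3 = (0.3000·310 + 0.1775·160 + 0.6350·50) / 0.24425 = 153.15 / 0.24425 ≈ 627.021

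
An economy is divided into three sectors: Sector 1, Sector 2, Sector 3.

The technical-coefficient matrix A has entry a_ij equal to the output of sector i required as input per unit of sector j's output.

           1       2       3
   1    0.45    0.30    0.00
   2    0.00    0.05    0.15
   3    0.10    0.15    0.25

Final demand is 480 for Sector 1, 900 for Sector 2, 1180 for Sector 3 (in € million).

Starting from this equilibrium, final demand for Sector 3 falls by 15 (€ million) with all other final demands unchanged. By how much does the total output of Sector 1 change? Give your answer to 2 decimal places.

Δx_1 = -1.80

I − A =
  [   0.55    -0.30     0.00]
  [   0.00     0.95    -0.15]
  [  -0.10    -0.15     0.75]
Cofactors of I−A, C_ij = (−1)^(i+j)·(minor ij) (rows/columns in the sector order above):
  C_11 = (0.95)(0.75) − (-0.15)(-0.15) = 0.6900
  C_12 = −[(0.00)(0.75) − (-0.15)(-0.10)] = 0.0150
  C_13 = (0.00)(-0.15) − (0.95)(-0.10) = 0.0950
  C_21 = −[(-0.30)(0.75) − (0.00)(-0.15)] = 0.2250
  C_22 = (0.55)(0.75) − (0.00)(-0.10) = 0.4125
  C_23 = −[(0.55)(-0.15) − (-0.30)(-0.10)] = 0.1125
  C_31 = (-0.30)(-0.15) − (0.00)(0.95) = 0.0450
  C_32 = −[(0.55)(-0.15) − (0.00)(0.00)] = 0.0825
  C_33 = (0.55)(0.95) − (-0.30)(0.00) = 0.5225
det(I−A) = Σ_j (I−A)_1j·C_1j = (0.55)(0.6900) + (-0.30)(0.0150) + (0.00)(0.0950) = 0.3750
adj(I−A) = Cᵀ =
  [ 0.6900   0.2250   0.0450]
  [ 0.0150   0.4125   0.0825]
  [ 0.0950   0.1125   0.5225]
(I − A)⁻¹ = adj(I−A) / det(I−A) ≈
  [   1.8400     0.6000     0.1200]
  [   0.0400     1.1000     0.2200]
  [   0.2533     0.3000     1.3933]
Δx = (I − A)⁻¹ Δd with Δd having -15 in the Sector 3 component and 0 elsewhere.
So Δx_1 = L_13 · (-15), where L_13 = adj(I−A)_13 / det(I−A) = 0.0450 / 0.3750.
Δx_1 = 0.0450 × (-15) / 0.3750 = -0.675 / 0.3750 = -1.80.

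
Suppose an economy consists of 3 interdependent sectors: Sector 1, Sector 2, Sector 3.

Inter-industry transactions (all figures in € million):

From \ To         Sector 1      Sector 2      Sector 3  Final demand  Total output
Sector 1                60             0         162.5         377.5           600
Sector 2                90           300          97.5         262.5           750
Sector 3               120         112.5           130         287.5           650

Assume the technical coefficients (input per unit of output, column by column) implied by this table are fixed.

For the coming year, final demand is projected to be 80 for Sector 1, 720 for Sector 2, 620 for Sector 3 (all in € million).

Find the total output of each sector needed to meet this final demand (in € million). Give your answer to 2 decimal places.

x_1 = 416.35, x_2 = 1598.80, x_3 = 1178.86

Technical coefficients a_ij = z_ij / X_j:
  a_11 = 60/600 = 0.10, a_21 = 90/600 = 0.15, a_31 = 120/600 = 0.20
  a_12 = 0/750 = 0.00, a_22 = 300/750 = 0.40, a_32 = 112.5/750 = 0.15
  a_13 = 162.5/650 = 0.25, a_23 = 97.5/650 = 0.15, a_33 = 130/650 = 0.20
I − A =
  [   0.90     0.00    -0.25]
  [  -0.15     0.60    -0.15]
  [  -0.20    -0.15     0.80]
Cofactors of I−A, C_ij = (−1)^(i+j)·(minor ij) (rows/columns in the sector order above):
  C_11 = (0.60)(0.80) − (-0.15)(-0.15) = 0.4575
  C_12 = −[(-0.15)(0.80) − (-0.15)(-0.20)] = 0.1500
  C_13 = (-0.15)(-0.15) − (0.60)(-0.20) = 0.1425
  C_21 = −[(0.00)(0.80) − (-0.25)(-0.15)] = 0.0375
  C_22 = (0.90)(0.80) − (-0.25)(-0.20) = 0.6700
  C_23 = −[(0.90)(-0.15) − (0.00)(-0.20)] = 0.1350
  C_31 = (0.00)(-0.15) − (-0.25)(0.60) = 0.1500
  C_32 = −[(0.90)(-0.15) − (-0.25)(-0.15)] = 0.1725
  C_33 = (0.90)(0.60) − (0.00)(-0.15) = 0.5400
det(I−A) = Σ_j (I−A)_1j·C_1j = (0.90)(0.4575) + (0.00)(0.1500) + (-0.25)(0.1425) = 0.376125
adj(I−A) = Cᵀ =
  [ 0.4575   0.0375   0.1500]
  [ 0.1500   0.6700   0.1725]
  [ 0.1425   0.1350   0.5400]
(I − A)⁻¹ = adj(I−A) / det(I−A) ≈
  [   1.2164     0.0997     0.3988]
  [   0.3988     1.7813     0.4586]
  [   0.3789     0.3589     1.4357]
x = (I − A)⁻¹ d = adj(I−A)·d / det(I−A), with det(I−A) = 0.376125:
  x_1 = (0.4575·80 + 0.0375·720 + 0.1500·620) / 0.376125 = 156.60 / 0.376125 ≈ 416.35
  x_2 = (0.1500·80 + 0.6700·720 + 0.1725·620) / 0.376125 = 601.35 / 0.376125 ≈ 1598.80
  x_3 = (0.1425·80 + 0.1350·720 + 0.5400·620) / 0.376125 = 443.40 / 0.376125 ≈ 1178.86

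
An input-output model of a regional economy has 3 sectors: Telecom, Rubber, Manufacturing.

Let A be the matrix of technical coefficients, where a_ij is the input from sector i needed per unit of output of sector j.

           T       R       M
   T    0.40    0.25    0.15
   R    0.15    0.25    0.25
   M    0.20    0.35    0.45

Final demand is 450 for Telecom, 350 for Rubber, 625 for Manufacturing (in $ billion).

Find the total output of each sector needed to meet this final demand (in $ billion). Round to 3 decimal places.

I − A =
  [   0.60    -0.25    -0.15]
  [  -0.15     0.75    -0.25]
  [  -0.20    -0.35     0.55]
Cofactors of I−A, C_ij = (−1)^(i+j)·(minor ij) (rows/columns in the sector order above):
  C_11 = (0.75)(0.55) − (-0.25)(-0.35) = 0.3250
  C_12 = −[(-0.15)(0.55) − (-0.25)(-0.20)] = 0.1325
  C_13 = (-0.15)(-0.35) − (0.75)(-0.20) = 0.2025
  C_21 = −[(-0.25)(0.55) − (-0.15)(-0.35)] = 0.1900
  C_22 = (0.60)(0.55) − (-0.15)(-0.20) = 0.3000
  C_23 = −[(0.60)(-0.35) − (-0.25)(-0.20)] = 0.2600
  C_31 = (-0.25)(-0.25) − (-0.15)(0.75) = 0.1750
  C_32 = −[(0.60)(-0.25) − (-0.15)(-0.15)] = 0.1725
  C_33 = (0.60)(0.75) − (-0.25)(-0.15) = 0.4125
det(I−A) = Σ_j (I−A)_1j·C_1j = (0.60)(0.3250) + (-0.25)(0.1325) + (-0.15)(0.2025) = 0.1315
adj(I−A) = Cᵀ =
  [ 0.3250   0.1900   0.1750]
  [ 0.1325   0.3000   0.1725]
  [ 0.2025   0.2600   0.4125]
(I − A)⁻¹ = adj(I−A) / det(I−A) ≈
  [   2.4715     1.4449     1.3308]
  [   1.0076     2.2814     1.3118]
  [   1.5399     1.9772     3.1369]
x = (I − A)⁻¹ d = adj(I−A)·d / det(I−A), with det(I−A) = 0.1315:
  x_T = (0.3250·450 + 0.1900·350 + 0.1750·625) / 0.1315 = 322.125 / 0.1315 ≈ 2449.620
  x_R = (0.1325·450 + 0.3000·350 + 0.1725·625) / 0.1315 = 272.4375 / 0.1315 ≈ 2071.768
  x_M = (0.2025·450 + 0.2600·350 + 0.4125·625) / 0.1315 = 439.9375 / 0.1315 ≈ 3345.532

x_T = 2449.620, x_R = 2071.768, x_M = 3345.532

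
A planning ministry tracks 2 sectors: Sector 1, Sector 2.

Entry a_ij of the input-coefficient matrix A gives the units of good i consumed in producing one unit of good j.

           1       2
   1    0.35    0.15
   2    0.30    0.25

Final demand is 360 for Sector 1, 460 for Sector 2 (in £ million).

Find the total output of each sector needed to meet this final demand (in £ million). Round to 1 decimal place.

I − A =
  [   0.65    -0.15]
  [  -0.30     0.75]
det(I−A) = (0.65)(0.75) − (-0.15)(-0.30) = 0.4425
adj(I−A) = [[0.75, 0.15], [0.30, 0.65]]
(I − A)⁻¹ = adj(I−A) / det(I−A) ≈
  [   1.6949     0.3390]
  [   0.6780     1.4689]
x = (I − A)⁻¹ d = adj(I−A)·d / det(I−A), with det(I−A) = 0.4425:
  x_1 = (0.75·360 + 0.15·460) / 0.4425 = 339.00 / 0.4425 ≈ 766.1
  x_2 = (0.30·360 + 0.65·460) / 0.4425 = 407.00 / 0.4425 ≈ 919.8

x_1 = 766.1, x_2 = 919.8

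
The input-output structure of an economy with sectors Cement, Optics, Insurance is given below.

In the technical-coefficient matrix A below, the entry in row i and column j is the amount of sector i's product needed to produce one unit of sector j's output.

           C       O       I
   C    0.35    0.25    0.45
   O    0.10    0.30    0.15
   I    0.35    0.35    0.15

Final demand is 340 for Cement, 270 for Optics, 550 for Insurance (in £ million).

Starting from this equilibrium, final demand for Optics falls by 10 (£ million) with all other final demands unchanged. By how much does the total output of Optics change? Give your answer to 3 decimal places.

Δx_O = -20.546

I − A =
  [   0.65    -0.25    -0.45]
  [  -0.10     0.70    -0.15]
  [  -0.35    -0.35     0.85]
Cofactors of I−A, C_ij = (−1)^(i+j)·(minor ij) (rows/columns in the sector order above):
  C_11 = (0.70)(0.85) − (-0.15)(-0.35) = 0.5425
  C_12 = −[(-0.10)(0.85) − (-0.15)(-0.35)] = 0.1375
  C_13 = (-0.10)(-0.35) − (0.70)(-0.35) = 0.2800
  C_21 = −[(-0.25)(0.85) − (-0.45)(-0.35)] = 0.3700
  C_22 = (0.65)(0.85) − (-0.45)(-0.35) = 0.3950
  C_23 = −[(0.65)(-0.35) − (-0.25)(-0.35)] = 0.3150
  C_31 = (-0.25)(-0.15) − (-0.45)(0.70) = 0.3525
  C_32 = −[(0.65)(-0.15) − (-0.45)(-0.10)] = 0.1425
  C_33 = (0.65)(0.70) − (-0.25)(-0.10) = 0.4300
det(I−A) = Σ_j (I−A)_1j·C_1j = (0.65)(0.5425) + (-0.25)(0.1375) + (-0.45)(0.2800) = 0.19225
adj(I−A) = Cᵀ =
  [ 0.5425   0.3700   0.3525]
  [ 0.1375   0.3950   0.1425]
  [ 0.2800   0.3150   0.4300]
(I − A)⁻¹ = adj(I−A) / det(I−A) ≈
  [   2.8218     1.9246     1.8336]
  [   0.7152     2.0546     0.7412]
  [   1.4564     1.6385     2.2367]
Δx = (I − A)⁻¹ Δd with Δd having -10 in the Optics component and 0 elsewhere.
So Δx_O = L_OO · (-10), where L_OO = adj(I−A)_OO / det(I−A) = 0.3950 / 0.19225.
Δx_O = 0.3950 × (-10) / 0.19225 = -3.95 / 0.19225 ≈ -20.546.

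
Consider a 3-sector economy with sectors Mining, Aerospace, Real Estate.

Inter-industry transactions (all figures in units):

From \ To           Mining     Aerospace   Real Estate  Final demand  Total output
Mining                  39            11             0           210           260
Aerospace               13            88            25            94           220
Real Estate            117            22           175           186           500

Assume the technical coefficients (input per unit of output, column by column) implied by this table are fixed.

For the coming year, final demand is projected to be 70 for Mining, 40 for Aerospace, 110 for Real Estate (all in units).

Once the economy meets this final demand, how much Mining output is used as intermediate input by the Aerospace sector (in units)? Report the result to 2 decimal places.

z_MA = 4.72

Technical coefficients a_ij = z_ij / X_j:
  a_MM = 39/260 = 0.15, a_AM = 13/260 = 0.05, a_RM = 117/260 = 0.45
  a_MA = 11/220 = 0.05, a_AA = 88/220 = 0.40, a_RA = 22/220 = 0.10
  a_MR = 0/500 = 0.00, a_AR = 25/500 = 0.05, a_RR = 175/500 = 0.35
I − A =
  [   0.85    -0.05     0.00]
  [  -0.05     0.60    -0.05]
  [  -0.45    -0.10     0.65]
Cofactors of I−A, C_ij = (−1)^(i+j)·(minor ij) (rows/columns in the sector order above):
  C_11 = (0.60)(0.65) − (-0.05)(-0.10) = 0.3850
  C_12 = −[(-0.05)(0.65) − (-0.05)(-0.45)] = 0.0550
  C_13 = (-0.05)(-0.10) − (0.60)(-0.45) = 0.2750
  C_21 = −[(-0.05)(0.65) − (0.00)(-0.10)] = 0.0325
  C_22 = (0.85)(0.65) − (0.00)(-0.45) = 0.5525
  C_23 = −[(0.85)(-0.10) − (-0.05)(-0.45)] = 0.1075
  C_31 = (-0.05)(-0.05) − (0.00)(0.60) = 0.0025
  C_32 = −[(0.85)(-0.05) − (0.00)(-0.05)] = 0.0425
  C_33 = (0.85)(0.60) − (-0.05)(-0.05) = 0.5075
det(I−A) = Σ_j (I−A)_1j·C_1j = (0.85)(0.3850) + (-0.05)(0.0550) + (0.00)(0.2750) = 0.3245
adj(I−A) = Cᵀ =
  [ 0.3850   0.0325   0.0025]
  [ 0.0550   0.5525   0.0425]
  [ 0.2750   0.1075   0.5075]
(I − A)⁻¹ = adj(I−A) / det(I−A) ≈
  [   1.1864     0.1002     0.0077]
  [   0.1695     1.7026     0.1310]
  [   0.8475     0.3313     1.5639]
First solve x = (I − A)⁻¹ d = adj(I−A)·d / det(I−A); in particular x_A = (0.0550·70 + 0.5525·40 + 0.0425·110) / 0.3245 = 30.625 / 0.3245 ≈ 94.3760.
Intermediate flow from M to A: z_MA = a_MA · x_A = 0.05 × 30.625 / 0.3245 = 1.53125 / 0.3245 ≈ 4.72.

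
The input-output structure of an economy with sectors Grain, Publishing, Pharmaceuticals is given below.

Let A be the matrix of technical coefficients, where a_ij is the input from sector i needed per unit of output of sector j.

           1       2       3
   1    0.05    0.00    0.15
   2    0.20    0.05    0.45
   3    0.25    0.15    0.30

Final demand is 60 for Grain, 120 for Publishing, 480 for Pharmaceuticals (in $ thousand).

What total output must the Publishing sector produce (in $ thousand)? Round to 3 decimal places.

x_2 = 587.773

I − A =
  [   0.95     0.00    -0.15]
  [  -0.20     0.95    -0.45]
  [  -0.25    -0.15     0.70]
Cofactors of I−A, C_ij = (−1)^(i+j)·(minor ij) (rows/columns in the sector order above):
  C_11 = (0.95)(0.70) − (-0.45)(-0.15) = 0.5975
  C_12 = −[(-0.20)(0.70) − (-0.45)(-0.25)] = 0.2525
  C_13 = (-0.20)(-0.15) − (0.95)(-0.25) = 0.2675
  C_21 = −[(0.00)(0.70) − (-0.15)(-0.15)] = 0.0225
  C_22 = (0.95)(0.70) − (-0.15)(-0.25) = 0.6275
  C_23 = −[(0.95)(-0.15) − (0.00)(-0.25)] = 0.1425
  C_31 = (0.00)(-0.45) − (-0.15)(0.95) = 0.1425
  C_32 = −[(0.95)(-0.45) − (-0.15)(-0.20)] = 0.4575
  C_33 = (0.95)(0.95) − (0.00)(-0.20) = 0.9025
det(I−A) = Σ_j (I−A)_1j·C_1j = (0.95)(0.5975) + (0.00)(0.2525) + (-0.15)(0.2675) = 0.5275
adj(I−A) = Cᵀ =
  [ 0.5975   0.0225   0.1425]
  [ 0.2525   0.6275   0.4575]
  [ 0.2675   0.1425   0.9025]
(I − A)⁻¹ = adj(I−A) / det(I−A) ≈
  [   1.1327     0.0427     0.2701]
  [   0.4787     1.1896     0.8673]
  [   0.5071     0.2701     1.7109]
x = (I − A)⁻¹ d = adj(I−A)·d / det(I−A), with det(I−A) = 0.5275:
  x_1 = (0.5975·60 + 0.0225·120 + 0.1425·480) / 0.5275 = 106.95 / 0.5275 ≈ 202.749
  x_2 = (0.2525·60 + 0.6275·120 + 0.4575·480) / 0.5275 = 310.05 / 0.5275 ≈ 587.773
  x_3 = (0.2675·60 + 0.1425·120 + 0.9025·480) / 0.5275 = 466.35 / 0.5275 ≈ 884.076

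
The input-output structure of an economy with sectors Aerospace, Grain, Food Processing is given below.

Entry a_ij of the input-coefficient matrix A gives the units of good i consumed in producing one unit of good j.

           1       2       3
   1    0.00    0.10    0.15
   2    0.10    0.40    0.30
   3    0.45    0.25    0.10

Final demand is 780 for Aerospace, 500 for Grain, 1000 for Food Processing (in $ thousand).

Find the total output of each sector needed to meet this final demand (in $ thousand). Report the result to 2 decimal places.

x_1 = 1372.13, x_2 = 2276.84, x_3 = 2429.63

I − A =
  [   1.00    -0.10    -0.15]
  [  -0.10     0.60    -0.30]
  [  -0.45    -0.25     0.90]
Cofactors of I−A, C_ij = (−1)^(i+j)·(minor ij) (rows/columns in the sector order above):
  C_11 = (0.60)(0.90) − (-0.30)(-0.25) = 0.4650
  C_12 = −[(-0.10)(0.90) − (-0.30)(-0.45)] = 0.2250
  C_13 = (-0.10)(-0.25) − (0.60)(-0.45) = 0.2950
  C_21 = −[(-0.10)(0.90) − (-0.15)(-0.25)] = 0.1275
  C_22 = (1.00)(0.90) − (-0.15)(-0.45) = 0.8325
  C_23 = −[(1.00)(-0.25) − (-0.10)(-0.45)] = 0.2950
  C_31 = (-0.10)(-0.30) − (-0.15)(0.60) = 0.1200
  C_32 = −[(1.00)(-0.30) − (-0.15)(-0.10)] = 0.3150
  C_33 = (1.00)(0.60) − (-0.10)(-0.10) = 0.5900
det(I−A) = Σ_j (I−A)_1j·C_1j = (1.00)(0.4650) + (-0.10)(0.2250) + (-0.15)(0.2950) = 0.39825
adj(I−A) = Cᵀ =
  [ 0.4650   0.1275   0.1200]
  [ 0.2250   0.8325   0.3150]
  [ 0.2950   0.2950   0.5900]
(I − A)⁻¹ = adj(I−A) / det(I−A) ≈
  [   1.1676     0.3202     0.3013]
  [   0.5650     2.0904     0.7910]
  [   0.7407     0.7407     1.4815]
x = (I − A)⁻¹ d = adj(I−A)·d / det(I−A), with det(I−A) = 0.39825:
  x_1 = (0.4650·780 + 0.1275·500 + 0.1200·1000) / 0.39825 = 546.45 / 0.39825 ≈ 1372.13
  x_2 = (0.2250·780 + 0.8325·500 + 0.3150·1000) / 0.39825 = 906.75 / 0.39825 ≈ 2276.84
  x_3 = (0.2950·780 + 0.2950·500 + 0.5900·1000) / 0.39825 = 967.60 / 0.39825 ≈ 2429.63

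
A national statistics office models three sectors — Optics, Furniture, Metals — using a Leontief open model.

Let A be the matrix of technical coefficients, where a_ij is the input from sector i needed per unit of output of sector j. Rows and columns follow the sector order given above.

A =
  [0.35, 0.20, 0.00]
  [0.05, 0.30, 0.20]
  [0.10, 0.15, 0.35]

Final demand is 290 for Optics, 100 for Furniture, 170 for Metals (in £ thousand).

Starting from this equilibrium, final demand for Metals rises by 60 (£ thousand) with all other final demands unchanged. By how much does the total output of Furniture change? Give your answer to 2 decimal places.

Δx_F = 29.35

I − A =
  [   0.65    -0.20     0.00]
  [  -0.05     0.70    -0.20]
  [  -0.10    -0.15     0.65]
Cofactors of I−A, C_ij = (−1)^(i+j)·(minor ij) (rows/columns in the sector order above):
  C_11 = (0.70)(0.65) − (-0.20)(-0.15) = 0.4250
  C_12 = −[(-0.05)(0.65) − (-0.20)(-0.10)] = 0.0525
  C_13 = (-0.05)(-0.15) − (0.70)(-0.10) = 0.0775
  C_21 = −[(-0.20)(0.65) − (0.00)(-0.15)] = 0.1300
  C_22 = (0.65)(0.65) − (0.00)(-0.10) = 0.4225
  C_23 = −[(0.65)(-0.15) − (-0.20)(-0.10)] = 0.1175
  C_31 = (-0.20)(-0.20) − (0.00)(0.70) = 0.0400
  C_32 = −[(0.65)(-0.20) − (0.00)(-0.05)] = 0.1300
  C_33 = (0.65)(0.70) − (-0.20)(-0.05) = 0.4450
det(I−A) = Σ_j (I−A)_1j·C_1j = (0.65)(0.4250) + (-0.20)(0.0525) + (0.00)(0.0775) = 0.26575
adj(I−A) = Cᵀ =
  [ 0.4250   0.1300   0.0400]
  [ 0.0525   0.4225   0.1300]
  [ 0.0775   0.1175   0.4450]
(I − A)⁻¹ = adj(I−A) / det(I−A) ≈
  [   1.5992     0.4892     0.1505]
  [   0.1976     1.5898     0.4892]
  [   0.2916     0.4421     1.6745]
Δx = (I − A)⁻¹ Δd with Δd having +60 in the Metals component and 0 elsewhere.
So Δx_F = L_FM · (+60), where L_FM = adj(I−A)_FM / det(I−A) = 0.1300 / 0.26575.
Δx_F = 0.1300 × (+60) / 0.26575 = 7.80 / 0.26575 ≈ 29.35.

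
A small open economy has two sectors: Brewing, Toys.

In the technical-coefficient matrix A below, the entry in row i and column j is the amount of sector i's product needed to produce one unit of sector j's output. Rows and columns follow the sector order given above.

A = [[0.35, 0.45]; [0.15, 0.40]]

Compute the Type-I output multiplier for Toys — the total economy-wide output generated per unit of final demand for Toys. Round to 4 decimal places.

m_T = 3.4109

I − A =
  [   0.65    -0.45]
  [  -0.15     0.60]
det(I−A) = (0.65)(0.60) − (-0.45)(-0.15) = 0.3225
adj(I−A) = [[0.60, 0.45], [0.15, 0.65]]
(I − A)⁻¹ = adj(I−A) / det(I−A) ≈
  [   1.86047     1.39535]
  [   0.46512     2.01550]
The output multiplier for sector j is the column-j sum of the Leontief inverse (I − A)⁻¹ = adj(I−A) / det(I−A).
Column T of adj(I−A): (0.45, 0.65); det(I−A) = 0.3225.
m_T = (0.45 + 0.65) / 0.3225 = 1.10 / 0.3225 ≈ 3.4109.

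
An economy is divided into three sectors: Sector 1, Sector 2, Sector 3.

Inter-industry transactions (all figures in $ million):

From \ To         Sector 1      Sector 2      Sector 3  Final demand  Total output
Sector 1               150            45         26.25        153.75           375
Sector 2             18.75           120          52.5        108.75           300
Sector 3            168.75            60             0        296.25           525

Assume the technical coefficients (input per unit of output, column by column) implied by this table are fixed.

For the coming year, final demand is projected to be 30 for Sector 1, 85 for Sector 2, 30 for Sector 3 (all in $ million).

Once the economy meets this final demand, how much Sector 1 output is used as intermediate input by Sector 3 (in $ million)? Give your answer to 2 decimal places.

Technical coefficients a_ij = z_ij / X_j:
  a_11 = 150/375 = 0.40, a_21 = 18.75/375 = 0.05, a_31 = 168.75/375 = 0.45
  a_12 = 45/300 = 0.15, a_22 = 120/300 = 0.40, a_32 = 60/300 = 0.20
  a_13 = 26.25/525 = 0.05, a_23 = 52.5/525 = 0.10, a_33 = 0/525 = 0.00
I − A =
  [   0.60    -0.15    -0.05]
  [  -0.05     0.60    -0.10]
  [  -0.45    -0.20     1.00]
Cofactors of I−A, C_ij = (−1)^(i+j)·(minor ij) (rows/columns in the sector order above):
  C_11 = (0.60)(1.00) − (-0.10)(-0.20) = 0.5800
  C_12 = −[(-0.05)(1.00) − (-0.10)(-0.45)] = 0.0950
  C_13 = (-0.05)(-0.20) − (0.60)(-0.45) = 0.2800
  C_21 = −[(-0.15)(1.00) − (-0.05)(-0.20)] = 0.1600
  C_22 = (0.60)(1.00) − (-0.05)(-0.45) = 0.5775
  C_23 = −[(0.60)(-0.20) − (-0.15)(-0.45)] = 0.1875
  C_31 = (-0.15)(-0.10) − (-0.05)(0.60) = 0.0450
  C_32 = −[(0.60)(-0.10) − (-0.05)(-0.05)] = 0.0625
  C_33 = (0.60)(0.60) − (-0.15)(-0.05) = 0.3525
det(I−A) = Σ_j (I−A)_1j·C_1j = (0.60)(0.5800) + (-0.15)(0.0950) + (-0.05)(0.2800) = 0.31975
adj(I−A) = Cᵀ =
  [ 0.5800   0.1600   0.0450]
  [ 0.0950   0.5775   0.0625]
  [ 0.2800   0.1875   0.3525]
(I − A)⁻¹ = adj(I−A) / det(I−A) ≈
  [   1.8139     0.5004     0.1407]
  [   0.2971     1.8061     0.1955]
  [   0.8757     0.5864     1.1024]
First solve x = (I − A)⁻¹ d = adj(I−A)·d / det(I−A); in particular x_3 = (0.2800·30 + 0.1875·85 + 0.3525·30) / 0.31975 = 34.9125 / 0.31975 ≈ 109.1869.
Intermediate flow from 1 to 3: z_13 = a_13 · x_3 = 0.05 × 34.9125 / 0.31975 = 1.745625 / 0.31975 ≈ 5.46.

z_13 = 5.46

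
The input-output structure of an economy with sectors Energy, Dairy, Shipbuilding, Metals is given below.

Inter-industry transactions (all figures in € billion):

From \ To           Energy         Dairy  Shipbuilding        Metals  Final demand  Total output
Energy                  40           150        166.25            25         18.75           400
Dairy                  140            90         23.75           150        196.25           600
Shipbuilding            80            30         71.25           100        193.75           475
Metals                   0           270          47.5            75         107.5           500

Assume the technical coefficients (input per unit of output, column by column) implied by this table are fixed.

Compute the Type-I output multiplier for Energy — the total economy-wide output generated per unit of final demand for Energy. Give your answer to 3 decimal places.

Technical coefficients a_ij = z_ij / X_j:
  a_11 = 40/400 = 0.10, a_21 = 140/400 = 0.35, a_31 = 80/400 = 0.20, a_41 = 0/400 = 0.00
  a_12 = 150/600 = 0.25, a_22 = 90/600 = 0.15, a_32 = 30/600 = 0.05, a_42 = 270/600 = 0.45
  a_13 = 166.25/475 = 0.35, a_23 = 23.75/475 = 0.05, a_33 = 71.25/475 = 0.15, a_43 = 47.5/475 = 0.10
  a_14 = 25/500 = 0.05, a_24 = 150/500 = 0.30, a_34 = 100/500 = 0.20, a_44 = 75/500 = 0.15
I − A =
  [   0.90    -0.25    -0.35    -0.05]
  [  -0.35     0.85    -0.05    -0.30]
  [  -0.20    -0.05     0.85    -0.20]
  [   0.00    -0.45    -0.10     0.85]
Compute the cofactors C_ij = (−1)^(i+j)·(3×3 minor ij) of I−A; the adjugate is their transpose:
adj(I−A) = Cᵀ =
  [ 0.474250   0.241375   0.229125   0.167000]
  [ 0.260375   0.571750   0.171125   0.257375]
  [ 0.163875   0.166250   0.446500   0.173375]
  [ 0.157125   0.322250   0.143125   0.505500]
det(I−A) = Σ_j (I−A)_1j·C_1j = (0.90)(0.474250) + (-0.25)(0.260375) + (-0.35)(0.163875) + (-0.05)(0.157125) = 0.29651875
(I − A)⁻¹ = adj(I−A) / det(I−A) ≈
  [   1.5994     0.8140     0.7727     0.5632]
  [   0.8781     1.9282     0.5771     0.8680]
  [   0.5527     0.5607     1.5058     0.5847]
  [   0.5299     1.0868     0.4827     1.7048]
The output multiplier for sector j is the column-j sum of the Leontief inverse (I − A)⁻¹ = adj(I−A) / det(I−A).
Column 1 of adj(I−A): (0.474250, 0.260375, 0.163875, 0.157125); det(I−A) = 0.29651875.
m_1 = (0.474250 + 0.260375 + 0.163875 + 0.157125) / 0.29651875 = 1.055625 / 0.29651875 ≈ 3.560.

m_1 = 3.560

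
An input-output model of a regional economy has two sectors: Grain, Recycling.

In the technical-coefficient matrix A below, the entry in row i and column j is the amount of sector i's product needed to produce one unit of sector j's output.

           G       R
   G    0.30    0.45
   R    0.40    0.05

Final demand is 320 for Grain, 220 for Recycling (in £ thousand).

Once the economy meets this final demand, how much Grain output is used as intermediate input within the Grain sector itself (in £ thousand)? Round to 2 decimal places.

I − A =
  [   0.70    -0.45]
  [  -0.40     0.95]
det(I−A) = (0.70)(0.95) − (-0.45)(-0.40) = 0.4850
adj(I−A) = [[0.95, 0.45], [0.40, 0.70]]
(I − A)⁻¹ = adj(I−A) / det(I−A) ≈
  [   1.9588     0.9278]
  [   0.8247     1.4433]
First solve x = (I − A)⁻¹ d = adj(I−A)·d / det(I−A); in particular x_G = (0.95·320 + 0.45·220) / 0.4850 = 403.00 / 0.4850 ≈ 830.9278.
Intermediate flow from G to G: z_GG = a_GG · x_G = 0.30 × 403.00 / 0.4850 = 120.90 / 0.4850 ≈ 249.28.

z_GG = 249.28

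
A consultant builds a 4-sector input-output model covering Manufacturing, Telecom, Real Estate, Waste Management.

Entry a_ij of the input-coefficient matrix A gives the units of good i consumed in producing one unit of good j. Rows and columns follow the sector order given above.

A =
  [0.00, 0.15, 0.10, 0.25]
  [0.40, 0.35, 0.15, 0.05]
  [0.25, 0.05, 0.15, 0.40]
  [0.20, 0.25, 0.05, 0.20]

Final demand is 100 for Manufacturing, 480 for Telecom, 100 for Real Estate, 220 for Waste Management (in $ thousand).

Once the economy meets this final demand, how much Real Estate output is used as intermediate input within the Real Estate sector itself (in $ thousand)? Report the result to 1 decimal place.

I − A =
  [   1.00    -0.15    -0.10    -0.25]
  [  -0.40     0.65    -0.15    -0.05]
  [  -0.25    -0.05     0.85    -0.40]
  [  -0.20    -0.25    -0.05     0.80]
Compute the cofactors C_ij = (−1)^(i+j)·(3×3 minor ij) of I−A; the adjugate is their transpose:
adj(I−A) = Cᵀ =
  [ 0.397250   0.166750   0.086625   0.177875]
  [ 0.315125   0.586375   0.153000   0.211625]
  [ 0.235375   0.195125   0.400500   0.286000]
  [ 0.212500   0.237125   0.094500   0.470125]
det(I−A) = Σ_j (I−A)_1j·C_1j = (1.00)(0.397250) + (-0.15)(0.315125) + (-0.10)(0.235375) + (-0.25)(0.212500) = 0.27331875
(I − A)⁻¹ = adj(I−A) / det(I−A) ≈
  [   1.4534     0.6101     0.3169     0.6508]
  [   1.1530     2.1454     0.5598     0.7743]
  [   0.8612     0.7139     1.4653     1.0464]
  [   0.7775     0.8676     0.3458     1.7201]
First solve x = (I − A)⁻¹ d = adj(I−A)·d / det(I−A); in particular x_3 = (0.235375·100 + 0.195125·480 + 0.400500·100 + 0.286000·220) / 0.27331875 = 220.1675 / 0.27331875 ≈ 805.534.
Intermediate flow from 3 to 3: z_33 = a_33 · x_3 = 0.15 × 220.1675 / 0.27331875 = 33.025125 / 0.27331875 ≈ 120.8.

z_33 = 120.8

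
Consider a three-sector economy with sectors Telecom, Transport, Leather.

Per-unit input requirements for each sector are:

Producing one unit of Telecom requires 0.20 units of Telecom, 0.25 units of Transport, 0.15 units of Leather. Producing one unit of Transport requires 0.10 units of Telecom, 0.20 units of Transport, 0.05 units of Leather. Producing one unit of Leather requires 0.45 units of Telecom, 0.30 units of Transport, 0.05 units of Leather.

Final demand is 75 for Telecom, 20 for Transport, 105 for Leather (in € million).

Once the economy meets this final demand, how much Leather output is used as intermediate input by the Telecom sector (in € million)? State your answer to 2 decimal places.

I − A =
  [   0.80    -0.10    -0.45]
  [  -0.25     0.80    -0.30]
  [  -0.15    -0.05     0.95]
Cofactors of I−A, C_ij = (−1)^(i+j)·(minor ij) (rows/columns in the sector order above):
  C_11 = (0.80)(0.95) − (-0.30)(-0.05) = 0.7450
  C_12 = −[(-0.25)(0.95) − (-0.30)(-0.15)] = 0.2825
  C_13 = (-0.25)(-0.05) − (0.80)(-0.15) = 0.1325
  C_21 = −[(-0.10)(0.95) − (-0.45)(-0.05)] = 0.1175
  C_22 = (0.80)(0.95) − (-0.45)(-0.15) = 0.6925
  C_23 = −[(0.80)(-0.05) − (-0.10)(-0.15)] = 0.0550
  C_31 = (-0.10)(-0.30) − (-0.45)(0.80) = 0.3900
  C_32 = −[(0.80)(-0.30) − (-0.45)(-0.25)] = 0.3525
  C_33 = (0.80)(0.80) − (-0.10)(-0.25) = 0.6150
det(I−A) = Σ_j (I−A)_1j·C_1j = (0.80)(0.7450) + (-0.10)(0.2825) + (-0.45)(0.1325) = 0.508125
adj(I−A) = Cᵀ =
  [ 0.7450   0.1175   0.3900]
  [ 0.2825   0.6925   0.3525]
  [ 0.1325   0.0550   0.6150]
(I − A)⁻¹ = adj(I−A) / det(I−A) ≈
  [   1.4662     0.2312     0.7675]
  [   0.5560     1.3629     0.6937]
  [   0.2608     0.1082     1.2103]
First solve x = (I − A)⁻¹ d = adj(I−A)·d / det(I−A); in particular x_1 = (0.7450·75 + 0.1175·20 + 0.3900·105) / 0.508125 = 99.175 / 0.508125 ≈ 195.1784.
Intermediate flow from 3 to 1: z_31 = a_31 · x_1 = 0.15 × 99.175 / 0.508125 = 14.87625 / 0.508125 ≈ 29.28.

z_31 = 29.28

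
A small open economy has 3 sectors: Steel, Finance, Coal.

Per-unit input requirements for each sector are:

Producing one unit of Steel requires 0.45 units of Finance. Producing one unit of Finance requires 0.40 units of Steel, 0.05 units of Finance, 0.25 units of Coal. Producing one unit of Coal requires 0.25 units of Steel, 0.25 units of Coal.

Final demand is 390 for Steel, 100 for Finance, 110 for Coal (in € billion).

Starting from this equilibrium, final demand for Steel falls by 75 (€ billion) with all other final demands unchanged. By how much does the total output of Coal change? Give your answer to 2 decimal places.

Δx_C = -15.36

I − A =
  [   1.00    -0.40    -0.25]
  [  -0.45     0.95     0.00]
  [   0.00    -0.25     0.75]
Cofactors of I−A, C_ij = (−1)^(i+j)·(minor ij) (rows/columns in the sector order above):
  C_11 = (0.95)(0.75) − (0.00)(-0.25) = 0.7125
  C_12 = −[(-0.45)(0.75) − (0.00)(0.00)] = 0.3375
  C_13 = (-0.45)(-0.25) − (0.95)(0.00) = 0.1125
  C_21 = −[(-0.40)(0.75) − (-0.25)(-0.25)] = 0.3625
  C_22 = (1.00)(0.75) − (-0.25)(0.00) = 0.7500
  C_23 = −[(1.00)(-0.25) − (-0.40)(0.00)] = 0.2500
  C_31 = (-0.40)(0.00) − (-0.25)(0.95) = 0.2375
  C_32 = −[(1.00)(0.00) − (-0.25)(-0.45)] = 0.1125
  C_33 = (1.00)(0.95) − (-0.40)(-0.45) = 0.7700
det(I−A) = Σ_j (I−A)_1j·C_1j = (1.00)(0.7125) + (-0.40)(0.3375) + (-0.25)(0.1125) = 0.549375
adj(I−A) = Cᵀ =
  [ 0.7125   0.3625   0.2375]
  [ 0.3375   0.7500   0.1125]
  [ 0.1125   0.2500   0.7700]
(I − A)⁻¹ = adj(I−A) / det(I−A) ≈
  [   1.2969     0.6598     0.4323]
  [   0.6143     1.3652     0.2048]
  [   0.2048     0.4551     1.4016]
Δx = (I − A)⁻¹ Δd with Δd having -75 in the Steel component and 0 elsewhere.
So Δx_C = L_CS · (-75), where L_CS = adj(I−A)_CS / det(I−A) = 0.1125 / 0.549375.
Δx_C = 0.1125 × (-75) / 0.549375 = -8.4375 / 0.549375 ≈ -15.36.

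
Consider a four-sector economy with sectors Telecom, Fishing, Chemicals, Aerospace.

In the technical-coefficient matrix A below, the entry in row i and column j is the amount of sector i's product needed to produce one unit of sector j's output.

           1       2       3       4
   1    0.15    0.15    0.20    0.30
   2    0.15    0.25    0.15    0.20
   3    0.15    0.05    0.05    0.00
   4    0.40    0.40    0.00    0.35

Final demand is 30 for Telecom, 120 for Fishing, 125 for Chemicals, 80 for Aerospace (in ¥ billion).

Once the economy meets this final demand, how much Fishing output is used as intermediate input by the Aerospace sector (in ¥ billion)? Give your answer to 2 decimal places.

I − A =
  [   0.85    -0.15    -0.20    -0.30]
  [  -0.15     0.75    -0.15    -0.20]
  [  -0.15    -0.05     0.95     0.00]
  [  -0.40    -0.40     0.00     0.65]
Compute the cofactors C_ij = (−1)^(i+j)·(3×3 minor ij) of I−A; the adjugate is their transpose:
adj(I−A) = Cᵀ =
  [ 0.382250   0.213125   0.114125   0.242000]
  [ 0.183250   0.391375   0.100375   0.205000]
  [ 0.070000   0.054250   0.211750   0.049000]
  [ 0.348000   0.372000   0.132000   0.550500]
det(I−A) = Σ_j (I−A)_1j·C_1j = (0.85)(0.382250) + (-0.15)(0.183250) + (-0.20)(0.070000) + (-0.30)(0.348000) = 0.179025
(I − A)⁻¹ = adj(I−A) / det(I−A) ≈
  [   2.1352     1.1905     0.6375     1.3518]
  [   1.0236     2.1861     0.5607     1.1451]
  [   0.3910     0.3030     1.1828     0.2737]
  [   1.9439     2.0779     0.7373     3.0750]
First solve x = (I − A)⁻¹ d = adj(I−A)·d / det(I−A); in particular x_4 = (0.348000·30 + 0.372000·120 + 0.132000·125 + 0.550500·80) / 0.179025 = 115.62 / 0.179025 ≈ 645.8316.
Intermediate flow from 2 to 4: z_24 = a_24 · x_4 = 0.20 × 115.62 / 0.179025 = 23.124 / 0.179025 ≈ 129.17.

z_24 = 129.17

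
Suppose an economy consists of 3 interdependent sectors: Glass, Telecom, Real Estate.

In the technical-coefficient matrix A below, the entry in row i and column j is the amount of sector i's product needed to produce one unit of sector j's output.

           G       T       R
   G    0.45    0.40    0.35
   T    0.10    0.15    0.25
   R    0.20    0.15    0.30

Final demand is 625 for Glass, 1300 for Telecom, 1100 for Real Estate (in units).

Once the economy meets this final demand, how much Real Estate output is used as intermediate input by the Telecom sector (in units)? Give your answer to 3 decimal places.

z_RT = 521.663

I − A =
  [   0.55    -0.40    -0.35]
  [  -0.10     0.85    -0.25]
  [  -0.20    -0.15     0.70]
Cofactors of I−A, C_ij = (−1)^(i+j)·(minor ij) (rows/columns in the sector order above):
  C_11 = (0.85)(0.70) − (-0.25)(-0.15) = 0.5575
  C_12 = −[(-0.10)(0.70) − (-0.25)(-0.20)] = 0.1200
  C_13 = (-0.10)(-0.15) − (0.85)(-0.20) = 0.1850
  C_21 = −[(-0.40)(0.70) − (-0.35)(-0.15)] = 0.3325
  C_22 = (0.55)(0.70) − (-0.35)(-0.20) = 0.3150
  C_23 = −[(0.55)(-0.15) − (-0.40)(-0.20)] = 0.1625
  C_31 = (-0.40)(-0.25) − (-0.35)(0.85) = 0.3975
  C_32 = −[(0.55)(-0.25) − (-0.35)(-0.10)] = 0.1725
  C_33 = (0.55)(0.85) − (-0.40)(-0.10) = 0.4275
det(I−A) = Σ_j (I−A)_1j·C_1j = (0.55)(0.5575) + (-0.40)(0.1200) + (-0.35)(0.1850) = 0.193875
adj(I−A) = Cᵀ =
  [ 0.5575   0.3325   0.3975]
  [ 0.1200   0.3150   0.1725]
  [ 0.1850   0.1625   0.4275]
(I − A)⁻¹ = adj(I−A) / det(I−A) ≈
  [   2.8756     1.7150     2.0503]
  [   0.6190     1.6248     0.8897]
  [   0.9542     0.8382     2.2050]
First solve x = (I − A)⁻¹ d = adj(I−A)·d / det(I−A); in particular x_T = (0.1200·625 + 0.3150·1300 + 0.1725·1100) / 0.193875 = 674.25 / 0.193875 ≈ 3477.75629.
Intermediate flow from R to T: z_RT = a_RT · x_T = 0.15 × 674.25 / 0.193875 = 101.1375 / 0.193875 ≈ 521.663.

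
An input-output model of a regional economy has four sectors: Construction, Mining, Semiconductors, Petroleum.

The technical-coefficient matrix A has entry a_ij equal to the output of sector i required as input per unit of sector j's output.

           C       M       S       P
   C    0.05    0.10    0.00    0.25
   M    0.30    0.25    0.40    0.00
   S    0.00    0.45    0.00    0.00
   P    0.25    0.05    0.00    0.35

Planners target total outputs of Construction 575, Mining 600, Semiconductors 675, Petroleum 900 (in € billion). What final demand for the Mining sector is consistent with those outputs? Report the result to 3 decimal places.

d_M = 7.500

I − A =
  [   0.95    -0.10     0.00    -0.25]
  [  -0.30     0.75    -0.40     0.00]
  [   0.00    -0.45     1.00     0.00]
  [  -0.25    -0.05     0.00     0.65]
d = (I − A) x:
  d_C = (+0.95)·575 + (-0.10)·600 + (+0.00)·675 + (-0.25)·900 = 261.250
  d_M = (-0.30)·575 + (+0.75)·600 + (-0.40)·675 + (+0.00)·900 = 7.500
  d_S = (+0.00)·575 + (-0.45)·600 + (+1.00)·675 + (+0.00)·900 = 405.000
  d_P = (-0.25)·575 + (-0.05)·600 + (+0.00)·675 + (+0.65)·900 = 411.250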